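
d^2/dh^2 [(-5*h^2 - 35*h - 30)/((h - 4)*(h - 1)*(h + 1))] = 10*(-h^3 - 18*h^2 + 102*h - 146)/(h^6 - 15*h^5 + 87*h^4 - 245*h^3 + 348*h^2 - 240*h + 64)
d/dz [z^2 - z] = 2*z - 1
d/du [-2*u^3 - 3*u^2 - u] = -6*u^2 - 6*u - 1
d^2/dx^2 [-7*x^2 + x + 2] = -14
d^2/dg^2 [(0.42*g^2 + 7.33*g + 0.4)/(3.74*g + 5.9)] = (3.5527136788005e-15*g^2 + 5.6843418860808e-14*g - 283.05708)/(52.313624*g^3 + 247.58052*g^2 + 390.5682*g + 205.379)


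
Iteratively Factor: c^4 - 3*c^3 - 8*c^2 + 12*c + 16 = (c - 2)*(c^3 - c^2 - 10*c - 8) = (c - 2)*(c + 1)*(c^2 - 2*c - 8) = (c - 4)*(c - 2)*(c + 1)*(c + 2)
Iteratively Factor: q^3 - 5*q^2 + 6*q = (q - 3)*(q^2 - 2*q) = (q - 3)*(q - 2)*(q)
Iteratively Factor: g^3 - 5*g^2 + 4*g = (g - 4)*(g^2 - g) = g*(g - 4)*(g - 1)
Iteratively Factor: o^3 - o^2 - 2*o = (o + 1)*(o^2 - 2*o) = o*(o + 1)*(o - 2)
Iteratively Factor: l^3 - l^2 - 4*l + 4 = (l - 2)*(l^2 + l - 2) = (l - 2)*(l + 2)*(l - 1)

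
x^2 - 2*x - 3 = (x - 3)*(x + 1)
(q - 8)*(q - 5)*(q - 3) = q^3 - 16*q^2 + 79*q - 120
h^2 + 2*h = h*(h + 2)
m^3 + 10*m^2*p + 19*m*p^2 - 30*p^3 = (m - p)*(m + 5*p)*(m + 6*p)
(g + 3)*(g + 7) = g^2 + 10*g + 21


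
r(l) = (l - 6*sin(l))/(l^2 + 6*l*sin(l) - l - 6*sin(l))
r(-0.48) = 0.48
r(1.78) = -0.69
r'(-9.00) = 0.07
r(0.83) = 4.03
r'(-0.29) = 0.45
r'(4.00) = 27.16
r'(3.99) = 30.83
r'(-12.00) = -0.14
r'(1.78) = 1.23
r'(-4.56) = -0.09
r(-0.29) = 0.55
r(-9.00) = -0.06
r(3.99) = -5.55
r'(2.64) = 0.69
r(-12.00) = -0.13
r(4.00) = -5.26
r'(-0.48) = 0.35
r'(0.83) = 23.22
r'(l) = (1 - 6*cos(l))/(l^2 + 6*l*sin(l) - l - 6*sin(l)) + (l - 6*sin(l))*(-6*l*cos(l) - 2*l - 6*sin(l) + 6*cos(l) + 1)/(l^2 + 6*l*sin(l) - l - 6*sin(l))^2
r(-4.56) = 1.38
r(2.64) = -0.03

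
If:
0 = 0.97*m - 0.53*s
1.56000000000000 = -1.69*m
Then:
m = -0.92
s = -1.69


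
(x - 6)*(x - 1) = x^2 - 7*x + 6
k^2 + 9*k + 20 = (k + 4)*(k + 5)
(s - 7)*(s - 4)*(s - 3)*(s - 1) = s^4 - 15*s^3 + 75*s^2 - 145*s + 84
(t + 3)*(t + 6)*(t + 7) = t^3 + 16*t^2 + 81*t + 126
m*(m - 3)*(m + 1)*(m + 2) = m^4 - 7*m^2 - 6*m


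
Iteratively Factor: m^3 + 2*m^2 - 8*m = (m + 4)*(m^2 - 2*m) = m*(m + 4)*(m - 2)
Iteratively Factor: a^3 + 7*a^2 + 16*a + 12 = (a + 3)*(a^2 + 4*a + 4) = (a + 2)*(a + 3)*(a + 2)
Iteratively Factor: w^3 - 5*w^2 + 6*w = (w - 3)*(w^2 - 2*w) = w*(w - 3)*(w - 2)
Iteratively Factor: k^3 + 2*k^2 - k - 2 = (k - 1)*(k^2 + 3*k + 2) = (k - 1)*(k + 2)*(k + 1)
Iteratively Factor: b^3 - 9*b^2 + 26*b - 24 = (b - 4)*(b^2 - 5*b + 6) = (b - 4)*(b - 2)*(b - 3)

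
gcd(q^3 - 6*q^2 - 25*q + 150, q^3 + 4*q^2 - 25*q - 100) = q^2 - 25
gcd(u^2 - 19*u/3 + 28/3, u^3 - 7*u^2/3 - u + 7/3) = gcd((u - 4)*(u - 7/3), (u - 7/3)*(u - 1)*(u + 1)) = u - 7/3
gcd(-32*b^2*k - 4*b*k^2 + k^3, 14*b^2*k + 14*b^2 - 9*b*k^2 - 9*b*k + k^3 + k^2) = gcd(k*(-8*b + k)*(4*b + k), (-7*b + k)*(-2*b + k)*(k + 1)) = 1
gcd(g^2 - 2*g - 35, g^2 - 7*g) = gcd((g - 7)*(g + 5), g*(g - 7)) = g - 7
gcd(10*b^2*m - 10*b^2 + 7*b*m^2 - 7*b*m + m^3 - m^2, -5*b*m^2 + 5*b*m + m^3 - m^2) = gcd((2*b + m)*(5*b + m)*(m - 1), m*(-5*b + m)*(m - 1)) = m - 1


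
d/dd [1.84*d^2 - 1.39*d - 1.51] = 3.68*d - 1.39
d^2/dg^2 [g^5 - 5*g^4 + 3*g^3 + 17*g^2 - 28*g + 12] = 20*g^3 - 60*g^2 + 18*g + 34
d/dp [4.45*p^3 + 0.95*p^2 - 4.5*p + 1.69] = 13.35*p^2 + 1.9*p - 4.5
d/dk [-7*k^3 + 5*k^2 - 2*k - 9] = -21*k^2 + 10*k - 2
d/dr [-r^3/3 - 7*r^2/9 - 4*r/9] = -r^2 - 14*r/9 - 4/9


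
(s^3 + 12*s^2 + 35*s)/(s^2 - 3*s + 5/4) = 4*s*(s^2 + 12*s + 35)/(4*s^2 - 12*s + 5)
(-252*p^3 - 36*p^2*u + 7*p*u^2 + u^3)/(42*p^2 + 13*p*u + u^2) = -6*p + u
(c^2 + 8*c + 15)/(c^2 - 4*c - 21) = (c + 5)/(c - 7)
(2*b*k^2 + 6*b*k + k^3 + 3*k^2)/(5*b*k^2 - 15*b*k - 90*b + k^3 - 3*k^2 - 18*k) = k*(2*b + k)/(5*b*k - 30*b + k^2 - 6*k)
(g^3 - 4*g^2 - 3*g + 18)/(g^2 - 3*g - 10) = (g^2 - 6*g + 9)/(g - 5)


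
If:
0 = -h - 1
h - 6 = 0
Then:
No Solution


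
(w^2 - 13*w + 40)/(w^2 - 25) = (w - 8)/(w + 5)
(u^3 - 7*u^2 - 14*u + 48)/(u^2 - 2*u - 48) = (u^2 + u - 6)/(u + 6)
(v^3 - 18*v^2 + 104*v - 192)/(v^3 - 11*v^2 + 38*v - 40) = (v^2 - 14*v + 48)/(v^2 - 7*v + 10)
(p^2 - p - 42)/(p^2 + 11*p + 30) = (p - 7)/(p + 5)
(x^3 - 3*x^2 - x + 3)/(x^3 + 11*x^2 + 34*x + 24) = (x^2 - 4*x + 3)/(x^2 + 10*x + 24)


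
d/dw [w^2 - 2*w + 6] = 2*w - 2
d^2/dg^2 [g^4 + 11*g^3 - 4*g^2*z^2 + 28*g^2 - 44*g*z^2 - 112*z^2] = 12*g^2 + 66*g - 8*z^2 + 56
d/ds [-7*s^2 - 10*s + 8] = -14*s - 10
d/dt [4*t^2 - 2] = 8*t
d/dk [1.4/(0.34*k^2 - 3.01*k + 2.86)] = (4.214 - 0.952*k)/(0.34*k^2 - 3.01*k + 2.86)^2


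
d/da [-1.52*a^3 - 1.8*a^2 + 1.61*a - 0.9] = -4.56*a^2 - 3.6*a + 1.61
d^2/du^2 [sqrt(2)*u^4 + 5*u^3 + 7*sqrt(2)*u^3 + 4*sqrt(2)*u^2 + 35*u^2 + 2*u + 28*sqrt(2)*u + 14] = 12*sqrt(2)*u^2 + 30*u + 42*sqrt(2)*u + 8*sqrt(2) + 70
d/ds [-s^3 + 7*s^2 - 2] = s*(14 - 3*s)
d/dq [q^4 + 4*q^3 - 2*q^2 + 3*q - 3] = 4*q^3 + 12*q^2 - 4*q + 3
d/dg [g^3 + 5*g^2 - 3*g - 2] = 3*g^2 + 10*g - 3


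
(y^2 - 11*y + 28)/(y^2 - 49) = (y - 4)/(y + 7)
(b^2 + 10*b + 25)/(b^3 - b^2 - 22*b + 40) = (b + 5)/(b^2 - 6*b + 8)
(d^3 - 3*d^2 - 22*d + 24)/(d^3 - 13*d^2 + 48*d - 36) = (d + 4)/(d - 6)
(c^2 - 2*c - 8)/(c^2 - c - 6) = (c - 4)/(c - 3)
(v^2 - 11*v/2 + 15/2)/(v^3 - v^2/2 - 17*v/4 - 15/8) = 4*(v - 3)/(4*v^2 + 8*v + 3)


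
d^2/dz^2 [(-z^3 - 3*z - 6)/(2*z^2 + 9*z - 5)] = 2*(-103*z^3 + 63*z^2 - 489*z - 681)/(8*z^6 + 108*z^5 + 426*z^4 + 189*z^3 - 1065*z^2 + 675*z - 125)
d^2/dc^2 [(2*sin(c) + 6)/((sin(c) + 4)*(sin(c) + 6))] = 2*(-sin(c)^5 - 2*sin(c)^4 + 56*sin(c)^3 + 246*sin(c)^2 + 180*sin(c) - 24)/((sin(c) + 4)^3*(sin(c) + 6)^3)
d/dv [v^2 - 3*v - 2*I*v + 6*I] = 2*v - 3 - 2*I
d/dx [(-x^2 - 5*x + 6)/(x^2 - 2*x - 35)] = (7*x^2 + 58*x + 187)/(x^4 - 4*x^3 - 66*x^2 + 140*x + 1225)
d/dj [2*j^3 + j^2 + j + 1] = 6*j^2 + 2*j + 1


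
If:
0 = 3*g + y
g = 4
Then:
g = 4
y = -12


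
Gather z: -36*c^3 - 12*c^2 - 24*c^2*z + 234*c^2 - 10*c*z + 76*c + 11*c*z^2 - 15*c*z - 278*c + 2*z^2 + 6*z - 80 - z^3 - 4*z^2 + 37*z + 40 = -36*c^3 + 222*c^2 - 202*c - z^3 + z^2*(11*c - 2) + z*(-24*c^2 - 25*c + 43) - 40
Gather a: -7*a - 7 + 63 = 56 - 7*a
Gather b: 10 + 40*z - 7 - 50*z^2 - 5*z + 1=-50*z^2 + 35*z + 4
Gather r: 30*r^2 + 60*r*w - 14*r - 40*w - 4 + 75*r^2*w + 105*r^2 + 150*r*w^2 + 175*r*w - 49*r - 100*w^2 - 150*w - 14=r^2*(75*w + 135) + r*(150*w^2 + 235*w - 63) - 100*w^2 - 190*w - 18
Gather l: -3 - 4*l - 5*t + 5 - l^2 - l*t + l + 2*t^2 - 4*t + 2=-l^2 + l*(-t - 3) + 2*t^2 - 9*t + 4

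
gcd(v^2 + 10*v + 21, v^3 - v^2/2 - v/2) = 1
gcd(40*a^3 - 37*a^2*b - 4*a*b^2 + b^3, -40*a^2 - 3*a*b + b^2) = 40*a^2 + 3*a*b - b^2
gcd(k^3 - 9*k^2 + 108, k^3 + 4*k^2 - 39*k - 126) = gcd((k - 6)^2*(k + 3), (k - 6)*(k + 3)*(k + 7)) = k^2 - 3*k - 18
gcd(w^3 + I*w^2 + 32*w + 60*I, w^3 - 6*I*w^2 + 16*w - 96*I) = w - 6*I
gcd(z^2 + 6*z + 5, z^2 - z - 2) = z + 1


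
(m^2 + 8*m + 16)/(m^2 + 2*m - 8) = (m + 4)/(m - 2)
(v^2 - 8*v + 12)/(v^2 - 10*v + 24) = (v - 2)/(v - 4)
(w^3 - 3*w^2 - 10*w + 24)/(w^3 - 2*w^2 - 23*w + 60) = (w^2 + w - 6)/(w^2 + 2*w - 15)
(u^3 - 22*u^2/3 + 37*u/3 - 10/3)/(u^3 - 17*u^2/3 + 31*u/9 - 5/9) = 3*(u - 2)/(3*u - 1)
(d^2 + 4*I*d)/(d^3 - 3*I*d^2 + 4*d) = (d + 4*I)/(d^2 - 3*I*d + 4)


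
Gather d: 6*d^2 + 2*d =6*d^2 + 2*d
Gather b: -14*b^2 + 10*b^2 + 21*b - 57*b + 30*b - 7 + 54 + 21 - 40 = -4*b^2 - 6*b + 28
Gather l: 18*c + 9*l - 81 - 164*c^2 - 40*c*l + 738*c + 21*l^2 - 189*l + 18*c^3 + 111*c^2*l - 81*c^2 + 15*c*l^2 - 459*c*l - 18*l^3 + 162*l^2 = 18*c^3 - 245*c^2 + 756*c - 18*l^3 + l^2*(15*c + 183) + l*(111*c^2 - 499*c - 180) - 81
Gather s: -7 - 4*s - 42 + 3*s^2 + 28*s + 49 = 3*s^2 + 24*s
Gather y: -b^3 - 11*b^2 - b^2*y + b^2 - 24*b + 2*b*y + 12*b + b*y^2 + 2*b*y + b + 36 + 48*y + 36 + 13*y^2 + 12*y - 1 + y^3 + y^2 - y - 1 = -b^3 - 10*b^2 - 11*b + y^3 + y^2*(b + 14) + y*(-b^2 + 4*b + 59) + 70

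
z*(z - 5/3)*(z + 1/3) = z^3 - 4*z^2/3 - 5*z/9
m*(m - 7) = m^2 - 7*m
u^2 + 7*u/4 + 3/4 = (u + 3/4)*(u + 1)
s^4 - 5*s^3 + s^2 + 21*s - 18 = (s - 3)^2*(s - 1)*(s + 2)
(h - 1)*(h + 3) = h^2 + 2*h - 3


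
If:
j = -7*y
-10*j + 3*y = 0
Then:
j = 0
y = 0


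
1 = 1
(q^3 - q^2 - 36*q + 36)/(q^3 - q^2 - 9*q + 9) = (q^2 - 36)/(q^2 - 9)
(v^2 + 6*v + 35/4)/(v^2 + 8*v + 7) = (v^2 + 6*v + 35/4)/(v^2 + 8*v + 7)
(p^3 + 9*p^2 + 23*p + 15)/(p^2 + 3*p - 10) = (p^2 + 4*p + 3)/(p - 2)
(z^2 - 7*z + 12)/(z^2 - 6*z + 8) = (z - 3)/(z - 2)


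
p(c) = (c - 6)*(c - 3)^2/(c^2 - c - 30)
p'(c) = (1 - 2*c)*(c - 6)*(c - 3)^2/(c^2 - c - 30)^2 + (c - 6)*(2*c - 6)/(c^2 - c - 30) + (c - 3)^2/(c^2 - c - 30) = (c^2 + 10*c - 39)/(c^2 + 10*c + 25)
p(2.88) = 0.00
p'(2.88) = -0.03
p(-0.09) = 1.94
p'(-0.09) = -1.65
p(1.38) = 0.41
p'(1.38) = -0.57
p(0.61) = 1.02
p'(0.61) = -1.03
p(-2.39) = 11.13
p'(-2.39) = -8.40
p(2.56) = 0.03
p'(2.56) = -0.12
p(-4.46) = 103.06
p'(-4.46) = -218.48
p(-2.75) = 14.69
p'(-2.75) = -11.64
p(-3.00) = 18.00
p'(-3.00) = -15.00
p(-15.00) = -32.40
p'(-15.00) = 0.36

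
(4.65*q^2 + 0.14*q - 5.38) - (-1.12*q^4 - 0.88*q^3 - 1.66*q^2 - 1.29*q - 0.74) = 1.12*q^4 + 0.88*q^3 + 6.31*q^2 + 1.43*q - 4.64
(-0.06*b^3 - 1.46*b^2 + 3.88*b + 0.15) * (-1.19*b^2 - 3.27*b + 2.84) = 0.0714*b^5 + 1.9336*b^4 - 0.0133999999999999*b^3 - 17.0125*b^2 + 10.5287*b + 0.426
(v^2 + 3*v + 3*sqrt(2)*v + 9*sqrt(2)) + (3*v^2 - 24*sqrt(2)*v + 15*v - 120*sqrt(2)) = 4*v^2 - 21*sqrt(2)*v + 18*v - 111*sqrt(2)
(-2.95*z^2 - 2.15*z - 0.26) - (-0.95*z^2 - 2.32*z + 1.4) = -2.0*z^2 + 0.17*z - 1.66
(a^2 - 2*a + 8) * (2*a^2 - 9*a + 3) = 2*a^4 - 13*a^3 + 37*a^2 - 78*a + 24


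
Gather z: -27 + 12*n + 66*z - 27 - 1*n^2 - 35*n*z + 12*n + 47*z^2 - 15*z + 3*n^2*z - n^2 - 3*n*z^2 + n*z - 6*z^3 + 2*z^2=-2*n^2 + 24*n - 6*z^3 + z^2*(49 - 3*n) + z*(3*n^2 - 34*n + 51) - 54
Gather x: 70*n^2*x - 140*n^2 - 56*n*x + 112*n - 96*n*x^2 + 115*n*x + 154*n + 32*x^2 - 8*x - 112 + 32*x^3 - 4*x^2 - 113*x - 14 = -140*n^2 + 266*n + 32*x^3 + x^2*(28 - 96*n) + x*(70*n^2 + 59*n - 121) - 126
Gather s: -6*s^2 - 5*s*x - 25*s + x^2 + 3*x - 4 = -6*s^2 + s*(-5*x - 25) + x^2 + 3*x - 4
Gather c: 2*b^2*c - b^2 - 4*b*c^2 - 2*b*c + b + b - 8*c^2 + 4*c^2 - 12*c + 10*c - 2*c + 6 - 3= -b^2 + 2*b + c^2*(-4*b - 4) + c*(2*b^2 - 2*b - 4) + 3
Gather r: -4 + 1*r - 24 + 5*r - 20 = 6*r - 48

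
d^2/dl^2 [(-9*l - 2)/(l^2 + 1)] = 2*(-4*l^2*(9*l + 2) + (27*l + 2)*(l^2 + 1))/(l^2 + 1)^3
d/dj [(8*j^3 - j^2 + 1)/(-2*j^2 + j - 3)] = (-16*j^4 + 16*j^3 - 73*j^2 + 10*j - 1)/(4*j^4 - 4*j^3 + 13*j^2 - 6*j + 9)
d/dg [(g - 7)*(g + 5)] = 2*g - 2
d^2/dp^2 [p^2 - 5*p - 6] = 2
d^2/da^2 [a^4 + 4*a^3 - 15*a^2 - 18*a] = 12*a^2 + 24*a - 30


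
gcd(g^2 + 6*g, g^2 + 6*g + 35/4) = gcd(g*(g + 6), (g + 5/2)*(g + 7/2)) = 1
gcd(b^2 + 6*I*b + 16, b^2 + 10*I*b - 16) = b + 8*I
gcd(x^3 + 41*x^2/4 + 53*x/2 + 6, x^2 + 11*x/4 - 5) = x + 4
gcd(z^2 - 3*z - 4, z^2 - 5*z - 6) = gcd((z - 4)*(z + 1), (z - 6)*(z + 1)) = z + 1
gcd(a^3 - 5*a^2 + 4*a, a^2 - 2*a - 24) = 1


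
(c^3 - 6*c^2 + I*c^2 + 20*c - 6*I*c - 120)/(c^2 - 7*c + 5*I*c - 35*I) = (c^2 + c*(-6 - 4*I) + 24*I)/(c - 7)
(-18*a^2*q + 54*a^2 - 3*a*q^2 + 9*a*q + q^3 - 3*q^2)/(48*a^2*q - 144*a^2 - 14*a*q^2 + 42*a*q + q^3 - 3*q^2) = (3*a + q)/(-8*a + q)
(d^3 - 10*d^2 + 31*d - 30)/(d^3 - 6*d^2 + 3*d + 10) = (d - 3)/(d + 1)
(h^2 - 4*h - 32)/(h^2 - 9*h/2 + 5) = 2*(h^2 - 4*h - 32)/(2*h^2 - 9*h + 10)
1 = 1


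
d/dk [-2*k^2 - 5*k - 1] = -4*k - 5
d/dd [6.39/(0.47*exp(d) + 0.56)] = -3.0033*exp(d)/(0.47*exp(d) + 0.56)^2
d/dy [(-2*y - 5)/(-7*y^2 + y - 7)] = (14*y^2 - 2*y - (2*y + 5)*(14*y - 1) + 14)/(7*y^2 - y + 7)^2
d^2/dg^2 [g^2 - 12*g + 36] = 2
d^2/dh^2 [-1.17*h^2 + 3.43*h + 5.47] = -2.34000000000000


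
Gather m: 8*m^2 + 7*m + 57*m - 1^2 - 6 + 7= 8*m^2 + 64*m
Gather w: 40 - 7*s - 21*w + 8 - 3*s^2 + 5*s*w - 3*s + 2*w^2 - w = -3*s^2 - 10*s + 2*w^2 + w*(5*s - 22) + 48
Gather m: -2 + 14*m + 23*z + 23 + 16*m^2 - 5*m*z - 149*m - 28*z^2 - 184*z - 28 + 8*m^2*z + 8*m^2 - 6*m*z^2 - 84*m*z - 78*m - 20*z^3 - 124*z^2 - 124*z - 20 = m^2*(8*z + 24) + m*(-6*z^2 - 89*z - 213) - 20*z^3 - 152*z^2 - 285*z - 27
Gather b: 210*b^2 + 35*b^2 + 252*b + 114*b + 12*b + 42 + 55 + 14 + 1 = 245*b^2 + 378*b + 112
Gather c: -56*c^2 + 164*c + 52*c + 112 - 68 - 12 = -56*c^2 + 216*c + 32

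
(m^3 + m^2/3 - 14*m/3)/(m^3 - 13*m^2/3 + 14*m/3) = (3*m + 7)/(3*m - 7)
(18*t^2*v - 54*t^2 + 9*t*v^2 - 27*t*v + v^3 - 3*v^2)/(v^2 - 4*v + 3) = (18*t^2 + 9*t*v + v^2)/(v - 1)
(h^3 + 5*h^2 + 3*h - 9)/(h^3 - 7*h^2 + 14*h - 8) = (h^2 + 6*h + 9)/(h^2 - 6*h + 8)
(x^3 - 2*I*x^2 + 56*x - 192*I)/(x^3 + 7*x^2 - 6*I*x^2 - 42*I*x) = (x^2 + 4*I*x + 32)/(x*(x + 7))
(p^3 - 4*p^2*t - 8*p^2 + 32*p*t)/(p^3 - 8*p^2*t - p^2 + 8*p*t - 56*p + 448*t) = p*(p - 4*t)/(p^2 - 8*p*t + 7*p - 56*t)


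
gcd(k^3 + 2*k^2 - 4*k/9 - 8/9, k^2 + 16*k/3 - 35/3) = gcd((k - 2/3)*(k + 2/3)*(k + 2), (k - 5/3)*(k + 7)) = 1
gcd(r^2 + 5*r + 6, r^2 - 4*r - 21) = r + 3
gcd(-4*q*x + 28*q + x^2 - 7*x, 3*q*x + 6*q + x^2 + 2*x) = 1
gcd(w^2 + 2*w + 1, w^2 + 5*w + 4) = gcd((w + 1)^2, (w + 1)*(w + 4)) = w + 1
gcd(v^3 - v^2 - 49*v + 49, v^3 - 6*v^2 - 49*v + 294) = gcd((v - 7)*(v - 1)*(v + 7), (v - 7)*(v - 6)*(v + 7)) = v^2 - 49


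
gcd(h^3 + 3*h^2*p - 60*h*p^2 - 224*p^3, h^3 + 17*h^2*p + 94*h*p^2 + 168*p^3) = h^2 + 11*h*p + 28*p^2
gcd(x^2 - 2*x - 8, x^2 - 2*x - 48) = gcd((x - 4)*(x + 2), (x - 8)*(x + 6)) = 1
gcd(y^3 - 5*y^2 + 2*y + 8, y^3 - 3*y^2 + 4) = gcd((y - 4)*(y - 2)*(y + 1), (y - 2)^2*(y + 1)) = y^2 - y - 2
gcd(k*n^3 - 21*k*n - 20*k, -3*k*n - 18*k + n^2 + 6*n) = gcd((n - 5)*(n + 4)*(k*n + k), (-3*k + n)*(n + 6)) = 1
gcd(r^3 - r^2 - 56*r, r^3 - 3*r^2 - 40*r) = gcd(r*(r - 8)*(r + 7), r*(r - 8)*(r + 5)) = r^2 - 8*r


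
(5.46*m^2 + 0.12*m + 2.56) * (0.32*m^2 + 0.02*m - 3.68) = 1.7472*m^4 + 0.1476*m^3 - 19.2712*m^2 - 0.3904*m - 9.4208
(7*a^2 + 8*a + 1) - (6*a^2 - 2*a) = a^2 + 10*a + 1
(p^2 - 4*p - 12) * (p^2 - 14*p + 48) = p^4 - 18*p^3 + 92*p^2 - 24*p - 576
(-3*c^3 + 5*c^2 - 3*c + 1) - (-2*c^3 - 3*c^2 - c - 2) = -c^3 + 8*c^2 - 2*c + 3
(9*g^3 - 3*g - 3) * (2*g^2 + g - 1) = 18*g^5 + 9*g^4 - 15*g^3 - 9*g^2 + 3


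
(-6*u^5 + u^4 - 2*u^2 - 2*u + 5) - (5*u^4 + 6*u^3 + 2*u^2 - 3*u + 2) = -6*u^5 - 4*u^4 - 6*u^3 - 4*u^2 + u + 3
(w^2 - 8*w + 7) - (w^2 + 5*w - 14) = 21 - 13*w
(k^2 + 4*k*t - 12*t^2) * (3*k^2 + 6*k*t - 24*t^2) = 3*k^4 + 18*k^3*t - 36*k^2*t^2 - 168*k*t^3 + 288*t^4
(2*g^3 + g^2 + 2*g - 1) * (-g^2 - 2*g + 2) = -2*g^5 - 5*g^4 - g^2 + 6*g - 2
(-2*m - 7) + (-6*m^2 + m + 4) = -6*m^2 - m - 3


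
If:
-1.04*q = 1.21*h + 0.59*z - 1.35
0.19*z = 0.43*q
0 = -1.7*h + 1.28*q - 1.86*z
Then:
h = -8.02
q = 4.65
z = 10.53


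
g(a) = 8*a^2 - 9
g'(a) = 16*a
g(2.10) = 26.28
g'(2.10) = 33.60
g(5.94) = 273.27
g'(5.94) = 95.04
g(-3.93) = 114.56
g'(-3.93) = -62.88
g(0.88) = -2.80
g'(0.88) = 14.08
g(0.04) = -8.99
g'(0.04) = 0.64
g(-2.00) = 23.00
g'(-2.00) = -32.00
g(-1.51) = 9.24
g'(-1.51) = -24.16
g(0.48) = -7.16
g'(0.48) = 7.68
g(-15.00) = 1791.00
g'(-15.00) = -240.00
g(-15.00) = 1791.00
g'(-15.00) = -240.00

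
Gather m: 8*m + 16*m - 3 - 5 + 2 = 24*m - 6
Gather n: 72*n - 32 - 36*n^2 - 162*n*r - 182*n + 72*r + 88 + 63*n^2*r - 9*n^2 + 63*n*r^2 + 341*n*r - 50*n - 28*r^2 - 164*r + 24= n^2*(63*r - 45) + n*(63*r^2 + 179*r - 160) - 28*r^2 - 92*r + 80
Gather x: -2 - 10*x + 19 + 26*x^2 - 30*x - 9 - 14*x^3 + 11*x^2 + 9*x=-14*x^3 + 37*x^2 - 31*x + 8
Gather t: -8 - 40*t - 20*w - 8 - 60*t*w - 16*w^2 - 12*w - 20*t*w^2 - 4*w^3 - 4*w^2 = t*(-20*w^2 - 60*w - 40) - 4*w^3 - 20*w^2 - 32*w - 16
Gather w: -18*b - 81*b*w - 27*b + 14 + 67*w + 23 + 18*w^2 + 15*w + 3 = -45*b + 18*w^2 + w*(82 - 81*b) + 40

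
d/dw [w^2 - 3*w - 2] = 2*w - 3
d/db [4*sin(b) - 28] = 4*cos(b)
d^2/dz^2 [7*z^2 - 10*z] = 14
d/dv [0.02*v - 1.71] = 0.0200000000000000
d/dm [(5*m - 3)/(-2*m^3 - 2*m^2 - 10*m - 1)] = (20*m^3 - 8*m^2 - 12*m - 35)/(4*m^6 + 8*m^5 + 44*m^4 + 44*m^3 + 104*m^2 + 20*m + 1)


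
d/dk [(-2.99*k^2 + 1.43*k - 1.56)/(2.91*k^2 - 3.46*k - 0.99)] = (6.1841*k^2 + 14.9994*k - 6.8133)/(8.4681*k^4 - 20.1372*k^3 + 6.2098*k^2 + 6.8508*k + 0.9801)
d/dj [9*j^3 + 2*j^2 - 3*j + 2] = 27*j^2 + 4*j - 3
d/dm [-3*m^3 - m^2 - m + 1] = -9*m^2 - 2*m - 1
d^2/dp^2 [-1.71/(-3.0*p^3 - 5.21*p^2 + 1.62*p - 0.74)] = (-(30.78*p + 17.8182)*(3.0*p^3 + 5.21*p^2 - 1.62*p + 0.74) + 1.71*(9.0*p^2 + 10.42*p - 1.62)*(18.0*p^2 + 20.84*p - 3.24))/(3.0*p^3 + 5.21*p^2 - 1.62*p + 0.74)^3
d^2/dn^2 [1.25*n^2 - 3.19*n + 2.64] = 2.50000000000000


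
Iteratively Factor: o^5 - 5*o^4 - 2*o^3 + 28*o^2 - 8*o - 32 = (o - 2)*(o^4 - 3*o^3 - 8*o^2 + 12*o + 16) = (o - 2)^2*(o^3 - o^2 - 10*o - 8) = (o - 4)*(o - 2)^2*(o^2 + 3*o + 2) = (o - 4)*(o - 2)^2*(o + 1)*(o + 2)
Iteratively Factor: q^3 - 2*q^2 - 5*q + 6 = (q - 3)*(q^2 + q - 2) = (q - 3)*(q + 2)*(q - 1)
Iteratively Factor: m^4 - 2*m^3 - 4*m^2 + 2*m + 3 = (m + 1)*(m^3 - 3*m^2 - m + 3) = (m + 1)^2*(m^2 - 4*m + 3) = (m - 3)*(m + 1)^2*(m - 1)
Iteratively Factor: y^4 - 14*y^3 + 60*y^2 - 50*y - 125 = (y - 5)*(y^3 - 9*y^2 + 15*y + 25) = (y - 5)*(y + 1)*(y^2 - 10*y + 25) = (y - 5)^2*(y + 1)*(y - 5)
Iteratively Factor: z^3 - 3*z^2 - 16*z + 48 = (z - 3)*(z^2 - 16) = (z - 4)*(z - 3)*(z + 4)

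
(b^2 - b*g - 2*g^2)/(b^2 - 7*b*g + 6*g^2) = (b^2 - b*g - 2*g^2)/(b^2 - 7*b*g + 6*g^2)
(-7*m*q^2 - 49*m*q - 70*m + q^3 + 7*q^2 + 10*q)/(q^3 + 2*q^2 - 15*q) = (-7*m*q - 14*m + q^2 + 2*q)/(q*(q - 3))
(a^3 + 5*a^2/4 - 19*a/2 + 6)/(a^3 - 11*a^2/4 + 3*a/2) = (a + 4)/a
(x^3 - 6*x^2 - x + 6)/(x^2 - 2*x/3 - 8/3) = 3*(-x^3 + 6*x^2 + x - 6)/(-3*x^2 + 2*x + 8)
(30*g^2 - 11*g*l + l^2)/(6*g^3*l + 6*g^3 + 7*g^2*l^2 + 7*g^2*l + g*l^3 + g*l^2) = (30*g^2 - 11*g*l + l^2)/(g*(6*g^2*l + 6*g^2 + 7*g*l^2 + 7*g*l + l^3 + l^2))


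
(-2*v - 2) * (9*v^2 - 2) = -18*v^3 - 18*v^2 + 4*v + 4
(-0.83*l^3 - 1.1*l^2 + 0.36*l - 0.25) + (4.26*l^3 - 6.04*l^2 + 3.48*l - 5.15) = 3.43*l^3 - 7.14*l^2 + 3.84*l - 5.4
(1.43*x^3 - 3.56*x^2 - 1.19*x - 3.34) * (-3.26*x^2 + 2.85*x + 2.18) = -4.6618*x^5 + 15.6811*x^4 - 3.1492*x^3 - 0.263900000000001*x^2 - 12.1132*x - 7.2812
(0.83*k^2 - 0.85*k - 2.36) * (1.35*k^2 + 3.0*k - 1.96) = 1.1205*k^4 + 1.3425*k^3 - 7.3628*k^2 - 5.414*k + 4.6256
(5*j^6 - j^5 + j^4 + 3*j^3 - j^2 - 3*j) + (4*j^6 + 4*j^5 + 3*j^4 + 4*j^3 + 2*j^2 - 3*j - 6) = 9*j^6 + 3*j^5 + 4*j^4 + 7*j^3 + j^2 - 6*j - 6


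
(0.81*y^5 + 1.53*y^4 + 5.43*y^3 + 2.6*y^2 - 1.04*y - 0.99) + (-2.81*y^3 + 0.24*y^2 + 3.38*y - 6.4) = 0.81*y^5 + 1.53*y^4 + 2.62*y^3 + 2.84*y^2 + 2.34*y - 7.39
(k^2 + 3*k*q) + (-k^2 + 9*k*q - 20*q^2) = 12*k*q - 20*q^2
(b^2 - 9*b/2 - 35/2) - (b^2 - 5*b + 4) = b/2 - 43/2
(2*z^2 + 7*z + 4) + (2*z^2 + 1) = 4*z^2 + 7*z + 5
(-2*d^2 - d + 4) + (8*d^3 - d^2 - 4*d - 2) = 8*d^3 - 3*d^2 - 5*d + 2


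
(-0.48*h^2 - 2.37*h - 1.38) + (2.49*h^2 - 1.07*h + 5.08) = 2.01*h^2 - 3.44*h + 3.7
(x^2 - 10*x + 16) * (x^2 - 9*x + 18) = x^4 - 19*x^3 + 124*x^2 - 324*x + 288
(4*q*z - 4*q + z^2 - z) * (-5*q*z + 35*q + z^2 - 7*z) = -20*q^2*z^2 + 160*q^2*z - 140*q^2 - q*z^3 + 8*q*z^2 - 7*q*z + z^4 - 8*z^3 + 7*z^2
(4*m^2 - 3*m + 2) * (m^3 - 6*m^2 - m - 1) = 4*m^5 - 27*m^4 + 16*m^3 - 13*m^2 + m - 2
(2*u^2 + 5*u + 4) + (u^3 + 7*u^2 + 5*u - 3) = u^3 + 9*u^2 + 10*u + 1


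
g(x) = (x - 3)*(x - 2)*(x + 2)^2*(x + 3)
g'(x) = (x - 3)*(x - 2)*(x + 2)^2 + (x - 3)*(x - 2)*(x + 3)*(2*x + 4) + (x - 3)*(x + 2)^2*(x + 3) + (x - 2)*(x + 2)^2*(x + 3) = 5*x^4 + 8*x^3 - 39*x^2 - 52*x + 36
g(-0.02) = 71.27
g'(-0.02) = 37.02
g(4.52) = 1224.50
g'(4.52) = 1829.94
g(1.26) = 58.29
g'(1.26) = -62.83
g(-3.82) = -107.81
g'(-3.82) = 284.28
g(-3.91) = -135.57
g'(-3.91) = 333.50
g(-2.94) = 1.56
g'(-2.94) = 22.04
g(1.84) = 13.25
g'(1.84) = -84.57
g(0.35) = 80.89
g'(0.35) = 13.44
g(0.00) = 72.00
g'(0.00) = 36.00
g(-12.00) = -189000.00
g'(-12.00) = 84900.00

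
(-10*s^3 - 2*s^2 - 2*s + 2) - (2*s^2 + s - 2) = -10*s^3 - 4*s^2 - 3*s + 4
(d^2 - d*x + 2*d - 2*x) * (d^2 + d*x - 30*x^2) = d^4 + 2*d^3 - 31*d^2*x^2 + 30*d*x^3 - 62*d*x^2 + 60*x^3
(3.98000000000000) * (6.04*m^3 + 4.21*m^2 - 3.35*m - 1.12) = 24.0392*m^3 + 16.7558*m^2 - 13.333*m - 4.4576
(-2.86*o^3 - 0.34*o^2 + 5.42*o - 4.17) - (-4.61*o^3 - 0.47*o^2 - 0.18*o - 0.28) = 1.75*o^3 + 0.13*o^2 + 5.6*o - 3.89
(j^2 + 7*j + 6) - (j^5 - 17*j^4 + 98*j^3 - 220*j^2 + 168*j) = -j^5 + 17*j^4 - 98*j^3 + 221*j^2 - 161*j + 6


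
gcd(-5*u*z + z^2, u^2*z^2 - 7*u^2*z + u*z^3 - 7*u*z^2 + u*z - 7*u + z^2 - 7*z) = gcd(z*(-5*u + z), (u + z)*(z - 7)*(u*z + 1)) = 1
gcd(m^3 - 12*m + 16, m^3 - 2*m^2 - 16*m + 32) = m^2 + 2*m - 8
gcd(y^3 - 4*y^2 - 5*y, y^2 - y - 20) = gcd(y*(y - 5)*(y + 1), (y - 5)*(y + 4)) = y - 5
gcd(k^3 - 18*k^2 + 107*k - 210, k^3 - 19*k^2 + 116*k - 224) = k - 7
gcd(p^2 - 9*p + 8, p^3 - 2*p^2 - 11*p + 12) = p - 1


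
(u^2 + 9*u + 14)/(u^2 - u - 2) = (u^2 + 9*u + 14)/(u^2 - u - 2)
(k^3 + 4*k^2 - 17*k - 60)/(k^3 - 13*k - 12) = (k + 5)/(k + 1)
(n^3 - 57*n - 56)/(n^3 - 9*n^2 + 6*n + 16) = (n + 7)/(n - 2)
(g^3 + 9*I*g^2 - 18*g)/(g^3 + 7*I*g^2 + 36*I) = g/(g - 2*I)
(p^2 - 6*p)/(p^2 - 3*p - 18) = p/(p + 3)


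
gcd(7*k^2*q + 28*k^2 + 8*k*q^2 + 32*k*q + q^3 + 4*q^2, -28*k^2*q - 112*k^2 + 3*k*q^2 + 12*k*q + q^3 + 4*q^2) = 7*k*q + 28*k + q^2 + 4*q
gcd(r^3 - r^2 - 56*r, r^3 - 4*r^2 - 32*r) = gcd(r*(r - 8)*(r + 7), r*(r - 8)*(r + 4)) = r^2 - 8*r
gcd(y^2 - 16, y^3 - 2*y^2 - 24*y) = y + 4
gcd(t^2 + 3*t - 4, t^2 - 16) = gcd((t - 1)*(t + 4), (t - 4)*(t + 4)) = t + 4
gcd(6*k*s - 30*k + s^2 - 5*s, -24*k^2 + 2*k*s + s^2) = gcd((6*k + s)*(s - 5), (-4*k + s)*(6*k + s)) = 6*k + s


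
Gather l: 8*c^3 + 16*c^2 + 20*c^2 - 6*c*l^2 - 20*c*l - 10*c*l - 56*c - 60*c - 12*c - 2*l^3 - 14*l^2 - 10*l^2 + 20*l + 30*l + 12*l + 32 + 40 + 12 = 8*c^3 + 36*c^2 - 128*c - 2*l^3 + l^2*(-6*c - 24) + l*(62 - 30*c) + 84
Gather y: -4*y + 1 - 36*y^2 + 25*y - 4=-36*y^2 + 21*y - 3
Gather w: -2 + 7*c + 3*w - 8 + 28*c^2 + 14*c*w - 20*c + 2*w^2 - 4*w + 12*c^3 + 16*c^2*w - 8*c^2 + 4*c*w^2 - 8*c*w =12*c^3 + 20*c^2 - 13*c + w^2*(4*c + 2) + w*(16*c^2 + 6*c - 1) - 10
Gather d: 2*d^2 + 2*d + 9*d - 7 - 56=2*d^2 + 11*d - 63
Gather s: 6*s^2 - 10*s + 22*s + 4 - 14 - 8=6*s^2 + 12*s - 18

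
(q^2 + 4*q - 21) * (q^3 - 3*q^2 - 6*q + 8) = q^5 + q^4 - 39*q^3 + 47*q^2 + 158*q - 168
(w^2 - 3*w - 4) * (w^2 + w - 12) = w^4 - 2*w^3 - 19*w^2 + 32*w + 48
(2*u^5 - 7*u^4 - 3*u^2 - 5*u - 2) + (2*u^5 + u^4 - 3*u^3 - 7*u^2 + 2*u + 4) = 4*u^5 - 6*u^4 - 3*u^3 - 10*u^2 - 3*u + 2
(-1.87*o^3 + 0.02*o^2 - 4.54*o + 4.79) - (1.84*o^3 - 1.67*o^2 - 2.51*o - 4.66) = -3.71*o^3 + 1.69*o^2 - 2.03*o + 9.45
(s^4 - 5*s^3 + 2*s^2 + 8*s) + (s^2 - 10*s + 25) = s^4 - 5*s^3 + 3*s^2 - 2*s + 25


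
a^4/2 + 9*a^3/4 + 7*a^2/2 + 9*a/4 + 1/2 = (a/2 + 1/4)*(a + 1)^2*(a + 2)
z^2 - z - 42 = (z - 7)*(z + 6)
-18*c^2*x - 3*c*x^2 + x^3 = x*(-6*c + x)*(3*c + x)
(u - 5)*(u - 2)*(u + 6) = u^3 - u^2 - 32*u + 60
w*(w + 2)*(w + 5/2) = w^3 + 9*w^2/2 + 5*w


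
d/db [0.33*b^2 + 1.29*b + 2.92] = 0.66*b + 1.29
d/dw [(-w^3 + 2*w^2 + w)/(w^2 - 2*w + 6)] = (-w^4 + 4*w^3 - 23*w^2 + 24*w + 6)/(w^4 - 4*w^3 + 16*w^2 - 24*w + 36)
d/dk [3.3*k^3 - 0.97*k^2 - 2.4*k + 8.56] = 9.9*k^2 - 1.94*k - 2.4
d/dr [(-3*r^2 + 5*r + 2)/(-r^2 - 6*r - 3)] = (23*r^2 + 22*r - 3)/(r^4 + 12*r^3 + 42*r^2 + 36*r + 9)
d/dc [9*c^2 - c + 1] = 18*c - 1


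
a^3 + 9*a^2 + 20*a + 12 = (a + 1)*(a + 2)*(a + 6)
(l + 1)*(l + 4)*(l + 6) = l^3 + 11*l^2 + 34*l + 24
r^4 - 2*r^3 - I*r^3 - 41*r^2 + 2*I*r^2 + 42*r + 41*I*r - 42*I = (r - 7)*(r - 1)*(r + 6)*(r - I)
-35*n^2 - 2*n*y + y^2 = (-7*n + y)*(5*n + y)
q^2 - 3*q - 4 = (q - 4)*(q + 1)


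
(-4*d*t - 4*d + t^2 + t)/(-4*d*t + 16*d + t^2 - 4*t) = (t + 1)/(t - 4)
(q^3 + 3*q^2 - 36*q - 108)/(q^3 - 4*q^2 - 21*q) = (q^2 - 36)/(q*(q - 7))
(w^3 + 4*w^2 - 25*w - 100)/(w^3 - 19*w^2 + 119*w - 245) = (w^2 + 9*w + 20)/(w^2 - 14*w + 49)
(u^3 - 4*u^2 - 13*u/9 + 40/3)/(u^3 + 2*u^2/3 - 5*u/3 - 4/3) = (9*u^3 - 36*u^2 - 13*u + 120)/(3*(3*u^3 + 2*u^2 - 5*u - 4))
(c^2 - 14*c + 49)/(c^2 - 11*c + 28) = (c - 7)/(c - 4)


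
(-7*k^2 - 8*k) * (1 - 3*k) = 21*k^3 + 17*k^2 - 8*k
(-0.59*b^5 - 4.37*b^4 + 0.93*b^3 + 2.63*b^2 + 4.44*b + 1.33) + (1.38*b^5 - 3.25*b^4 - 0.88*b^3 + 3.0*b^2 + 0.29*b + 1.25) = 0.79*b^5 - 7.62*b^4 + 0.05*b^3 + 5.63*b^2 + 4.73*b + 2.58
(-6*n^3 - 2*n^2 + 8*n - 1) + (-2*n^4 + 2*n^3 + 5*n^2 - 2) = -2*n^4 - 4*n^3 + 3*n^2 + 8*n - 3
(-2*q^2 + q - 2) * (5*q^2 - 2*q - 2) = -10*q^4 + 9*q^3 - 8*q^2 + 2*q + 4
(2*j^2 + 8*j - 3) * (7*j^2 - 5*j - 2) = 14*j^4 + 46*j^3 - 65*j^2 - j + 6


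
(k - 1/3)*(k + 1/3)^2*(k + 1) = k^4 + 4*k^3/3 + 2*k^2/9 - 4*k/27 - 1/27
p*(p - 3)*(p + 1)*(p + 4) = p^4 + 2*p^3 - 11*p^2 - 12*p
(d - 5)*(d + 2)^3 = d^4 + d^3 - 18*d^2 - 52*d - 40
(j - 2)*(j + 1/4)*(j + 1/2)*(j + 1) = j^4 - j^3/4 - 21*j^2/8 - 13*j/8 - 1/4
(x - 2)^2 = x^2 - 4*x + 4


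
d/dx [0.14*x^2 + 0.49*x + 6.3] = 0.28*x + 0.49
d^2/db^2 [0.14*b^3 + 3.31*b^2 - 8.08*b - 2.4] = 0.84*b + 6.62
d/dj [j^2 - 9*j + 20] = 2*j - 9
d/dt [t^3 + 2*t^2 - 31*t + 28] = 3*t^2 + 4*t - 31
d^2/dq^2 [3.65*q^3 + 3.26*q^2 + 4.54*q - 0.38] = 21.9*q + 6.52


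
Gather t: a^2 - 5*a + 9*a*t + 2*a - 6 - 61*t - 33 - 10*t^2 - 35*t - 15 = a^2 - 3*a - 10*t^2 + t*(9*a - 96) - 54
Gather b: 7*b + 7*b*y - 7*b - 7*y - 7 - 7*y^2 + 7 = 7*b*y - 7*y^2 - 7*y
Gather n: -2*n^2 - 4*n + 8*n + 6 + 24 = -2*n^2 + 4*n + 30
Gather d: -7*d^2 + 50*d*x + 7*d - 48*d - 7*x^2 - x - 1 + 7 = -7*d^2 + d*(50*x - 41) - 7*x^2 - x + 6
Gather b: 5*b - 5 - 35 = 5*b - 40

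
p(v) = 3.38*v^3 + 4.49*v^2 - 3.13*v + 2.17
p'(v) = 10.14*v^2 + 8.98*v - 3.13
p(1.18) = 10.28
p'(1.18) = 21.59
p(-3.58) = -84.16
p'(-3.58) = 94.68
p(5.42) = 655.27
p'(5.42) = 343.42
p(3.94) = 266.27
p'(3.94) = 189.66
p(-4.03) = -133.52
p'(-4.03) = 125.36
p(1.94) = 37.68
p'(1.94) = 52.45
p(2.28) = 58.44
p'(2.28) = 70.06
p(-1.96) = 0.10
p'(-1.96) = 18.22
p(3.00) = 124.45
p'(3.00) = 115.07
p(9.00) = 2801.71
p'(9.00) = 899.03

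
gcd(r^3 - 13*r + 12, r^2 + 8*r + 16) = r + 4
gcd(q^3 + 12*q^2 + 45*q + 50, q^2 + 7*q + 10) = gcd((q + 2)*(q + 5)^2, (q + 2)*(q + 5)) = q^2 + 7*q + 10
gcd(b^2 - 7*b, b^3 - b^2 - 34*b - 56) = b - 7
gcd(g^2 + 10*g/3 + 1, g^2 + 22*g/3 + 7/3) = g + 1/3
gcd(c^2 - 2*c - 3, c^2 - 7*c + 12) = c - 3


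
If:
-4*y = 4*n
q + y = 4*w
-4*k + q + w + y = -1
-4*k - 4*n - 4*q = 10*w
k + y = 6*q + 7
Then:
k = 27/14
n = -373/70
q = 3/70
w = 47/35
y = 373/70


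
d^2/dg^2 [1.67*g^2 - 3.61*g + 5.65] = 3.34000000000000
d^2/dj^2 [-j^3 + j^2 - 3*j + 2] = 2 - 6*j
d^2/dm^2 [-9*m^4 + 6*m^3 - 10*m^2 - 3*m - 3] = -108*m^2 + 36*m - 20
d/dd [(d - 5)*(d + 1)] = 2*d - 4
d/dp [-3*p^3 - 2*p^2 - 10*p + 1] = -9*p^2 - 4*p - 10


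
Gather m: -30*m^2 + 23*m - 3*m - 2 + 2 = -30*m^2 + 20*m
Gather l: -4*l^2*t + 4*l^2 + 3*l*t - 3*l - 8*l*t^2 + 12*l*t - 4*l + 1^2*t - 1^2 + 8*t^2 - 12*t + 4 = l^2*(4 - 4*t) + l*(-8*t^2 + 15*t - 7) + 8*t^2 - 11*t + 3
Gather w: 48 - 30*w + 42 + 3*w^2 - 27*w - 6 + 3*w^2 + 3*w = 6*w^2 - 54*w + 84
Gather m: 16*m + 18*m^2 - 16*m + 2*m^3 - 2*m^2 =2*m^3 + 16*m^2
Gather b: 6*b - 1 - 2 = 6*b - 3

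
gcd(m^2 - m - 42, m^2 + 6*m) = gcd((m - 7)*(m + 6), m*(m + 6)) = m + 6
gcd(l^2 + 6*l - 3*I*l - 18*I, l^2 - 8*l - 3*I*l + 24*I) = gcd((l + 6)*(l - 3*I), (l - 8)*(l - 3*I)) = l - 3*I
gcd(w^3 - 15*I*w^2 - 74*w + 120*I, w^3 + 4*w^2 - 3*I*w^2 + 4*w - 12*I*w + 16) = w - 4*I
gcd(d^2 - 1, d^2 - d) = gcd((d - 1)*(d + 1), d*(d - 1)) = d - 1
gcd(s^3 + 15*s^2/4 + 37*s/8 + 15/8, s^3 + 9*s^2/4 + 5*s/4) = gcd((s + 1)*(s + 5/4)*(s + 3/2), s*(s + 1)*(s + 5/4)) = s^2 + 9*s/4 + 5/4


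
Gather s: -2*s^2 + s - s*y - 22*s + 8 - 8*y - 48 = -2*s^2 + s*(-y - 21) - 8*y - 40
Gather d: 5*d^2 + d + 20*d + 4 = 5*d^2 + 21*d + 4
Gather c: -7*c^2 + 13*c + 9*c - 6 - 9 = -7*c^2 + 22*c - 15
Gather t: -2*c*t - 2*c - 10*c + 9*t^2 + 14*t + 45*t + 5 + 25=-12*c + 9*t^2 + t*(59 - 2*c) + 30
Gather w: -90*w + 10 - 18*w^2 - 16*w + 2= -18*w^2 - 106*w + 12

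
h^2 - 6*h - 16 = (h - 8)*(h + 2)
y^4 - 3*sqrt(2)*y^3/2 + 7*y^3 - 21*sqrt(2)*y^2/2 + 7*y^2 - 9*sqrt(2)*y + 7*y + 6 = (y + 1)*(y + 6)*(y - sqrt(2))*(y - sqrt(2)/2)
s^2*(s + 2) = s^3 + 2*s^2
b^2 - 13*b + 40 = (b - 8)*(b - 5)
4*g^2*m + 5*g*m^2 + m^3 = m*(g + m)*(4*g + m)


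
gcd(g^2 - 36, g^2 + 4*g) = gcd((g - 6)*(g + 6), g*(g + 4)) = 1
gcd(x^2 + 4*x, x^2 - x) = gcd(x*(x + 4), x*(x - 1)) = x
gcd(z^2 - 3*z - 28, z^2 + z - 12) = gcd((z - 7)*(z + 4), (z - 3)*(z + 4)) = z + 4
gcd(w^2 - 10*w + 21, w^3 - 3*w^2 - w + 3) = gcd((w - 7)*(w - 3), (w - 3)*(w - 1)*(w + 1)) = w - 3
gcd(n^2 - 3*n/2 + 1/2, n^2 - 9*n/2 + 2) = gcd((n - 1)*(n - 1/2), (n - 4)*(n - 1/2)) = n - 1/2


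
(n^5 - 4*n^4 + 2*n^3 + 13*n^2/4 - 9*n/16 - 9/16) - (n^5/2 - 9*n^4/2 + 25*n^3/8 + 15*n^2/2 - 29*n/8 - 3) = n^5/2 + n^4/2 - 9*n^3/8 - 17*n^2/4 + 49*n/16 + 39/16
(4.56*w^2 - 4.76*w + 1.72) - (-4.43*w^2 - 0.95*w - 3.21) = 8.99*w^2 - 3.81*w + 4.93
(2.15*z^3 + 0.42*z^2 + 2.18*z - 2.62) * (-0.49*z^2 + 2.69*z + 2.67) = -1.0535*z^5 + 5.5777*z^4 + 5.8021*z^3 + 8.2694*z^2 - 1.2272*z - 6.9954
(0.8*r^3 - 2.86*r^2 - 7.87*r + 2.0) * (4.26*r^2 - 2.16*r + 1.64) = 3.408*r^5 - 13.9116*r^4 - 26.0366*r^3 + 20.8288*r^2 - 17.2268*r + 3.28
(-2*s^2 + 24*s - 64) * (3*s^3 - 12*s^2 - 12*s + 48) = -6*s^5 + 96*s^4 - 456*s^3 + 384*s^2 + 1920*s - 3072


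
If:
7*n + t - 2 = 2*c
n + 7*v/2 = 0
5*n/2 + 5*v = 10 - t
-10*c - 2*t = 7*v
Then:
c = -354/119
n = -40/17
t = 1490/119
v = 80/119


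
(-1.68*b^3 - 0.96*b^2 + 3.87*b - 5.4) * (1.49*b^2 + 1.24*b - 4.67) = -2.5032*b^5 - 3.5136*b^4 + 12.4215*b^3 + 1.236*b^2 - 24.7689*b + 25.218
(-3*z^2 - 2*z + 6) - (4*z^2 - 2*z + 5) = 1 - 7*z^2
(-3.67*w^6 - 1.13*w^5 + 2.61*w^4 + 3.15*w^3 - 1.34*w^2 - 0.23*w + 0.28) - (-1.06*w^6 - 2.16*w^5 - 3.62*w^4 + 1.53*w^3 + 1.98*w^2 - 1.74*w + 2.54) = -2.61*w^6 + 1.03*w^5 + 6.23*w^4 + 1.62*w^3 - 3.32*w^2 + 1.51*w - 2.26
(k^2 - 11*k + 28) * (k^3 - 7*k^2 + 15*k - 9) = k^5 - 18*k^4 + 120*k^3 - 370*k^2 + 519*k - 252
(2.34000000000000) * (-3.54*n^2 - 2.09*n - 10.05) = -8.2836*n^2 - 4.8906*n - 23.517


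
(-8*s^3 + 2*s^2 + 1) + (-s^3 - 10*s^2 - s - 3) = -9*s^3 - 8*s^2 - s - 2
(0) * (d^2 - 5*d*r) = 0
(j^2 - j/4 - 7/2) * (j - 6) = j^3 - 25*j^2/4 - 2*j + 21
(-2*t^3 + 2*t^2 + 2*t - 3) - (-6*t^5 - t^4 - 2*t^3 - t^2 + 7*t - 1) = 6*t^5 + t^4 + 3*t^2 - 5*t - 2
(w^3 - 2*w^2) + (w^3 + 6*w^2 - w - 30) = 2*w^3 + 4*w^2 - w - 30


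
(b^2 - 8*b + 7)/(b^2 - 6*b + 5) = (b - 7)/(b - 5)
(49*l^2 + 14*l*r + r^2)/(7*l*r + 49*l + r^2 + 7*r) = (7*l + r)/(r + 7)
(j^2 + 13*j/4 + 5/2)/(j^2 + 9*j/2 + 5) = (4*j + 5)/(2*(2*j + 5))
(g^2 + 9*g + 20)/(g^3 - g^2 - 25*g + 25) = (g + 4)/(g^2 - 6*g + 5)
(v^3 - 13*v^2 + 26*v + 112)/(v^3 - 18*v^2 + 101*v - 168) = (v + 2)/(v - 3)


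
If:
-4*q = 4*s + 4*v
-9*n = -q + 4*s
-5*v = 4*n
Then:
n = -5*v/4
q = -61*v/20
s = 41*v/20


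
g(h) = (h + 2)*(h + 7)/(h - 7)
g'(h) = (h + 2)/(h - 7) + (h + 7)/(h - 7) - (h + 2)*(h + 7)/(h - 7)^2 = (h^2 - 14*h - 77)/(h^2 - 14*h + 49)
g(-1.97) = -0.02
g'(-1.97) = -0.57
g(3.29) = -14.67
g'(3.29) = -8.15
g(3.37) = -15.34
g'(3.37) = -8.56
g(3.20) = -13.96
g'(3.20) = -7.73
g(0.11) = -2.18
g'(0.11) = -1.65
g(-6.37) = 0.21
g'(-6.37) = 0.30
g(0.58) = -3.05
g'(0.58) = -2.06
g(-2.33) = 0.17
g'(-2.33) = -0.45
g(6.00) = -104.00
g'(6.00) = -125.00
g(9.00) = 88.00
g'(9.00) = -30.50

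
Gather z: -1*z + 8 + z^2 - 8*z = z^2 - 9*z + 8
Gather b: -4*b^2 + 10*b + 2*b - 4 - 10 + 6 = -4*b^2 + 12*b - 8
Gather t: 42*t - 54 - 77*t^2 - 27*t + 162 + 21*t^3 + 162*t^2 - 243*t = 21*t^3 + 85*t^2 - 228*t + 108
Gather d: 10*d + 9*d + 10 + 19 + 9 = 19*d + 38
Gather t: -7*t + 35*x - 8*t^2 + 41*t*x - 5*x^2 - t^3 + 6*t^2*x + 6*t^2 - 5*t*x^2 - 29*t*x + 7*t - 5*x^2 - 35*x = -t^3 + t^2*(6*x - 2) + t*(-5*x^2 + 12*x) - 10*x^2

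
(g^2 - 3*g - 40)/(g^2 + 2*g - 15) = (g - 8)/(g - 3)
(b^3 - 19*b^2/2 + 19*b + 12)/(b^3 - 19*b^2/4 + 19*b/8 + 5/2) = 4*(b - 6)/(4*b - 5)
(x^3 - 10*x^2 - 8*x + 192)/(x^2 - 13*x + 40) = (x^2 - 2*x - 24)/(x - 5)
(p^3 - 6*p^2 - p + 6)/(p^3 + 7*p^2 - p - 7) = (p - 6)/(p + 7)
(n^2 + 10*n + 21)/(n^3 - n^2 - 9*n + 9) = (n + 7)/(n^2 - 4*n + 3)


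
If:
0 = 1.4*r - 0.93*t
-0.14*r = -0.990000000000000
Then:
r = 7.07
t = 10.65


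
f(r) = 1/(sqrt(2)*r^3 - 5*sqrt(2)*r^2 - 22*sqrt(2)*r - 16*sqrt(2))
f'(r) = (-3*sqrt(2)*r^2 + 10*sqrt(2)*r + 22*sqrt(2))/(sqrt(2)*r^3 - 5*sqrt(2)*r^2 - 22*sqrt(2)*r - 16*sqrt(2))^2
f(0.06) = -0.04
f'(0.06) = 0.05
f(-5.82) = 0.00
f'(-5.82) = 0.00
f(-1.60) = 0.31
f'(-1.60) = -0.22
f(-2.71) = -0.05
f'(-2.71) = -0.11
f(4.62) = -0.00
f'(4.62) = 0.00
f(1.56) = -0.01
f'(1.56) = 0.01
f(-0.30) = -0.07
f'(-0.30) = 0.14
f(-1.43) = 0.31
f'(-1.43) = 0.21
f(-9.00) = 0.00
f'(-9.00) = 0.00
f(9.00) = 0.01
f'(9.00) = -0.00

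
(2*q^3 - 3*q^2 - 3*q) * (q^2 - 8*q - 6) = 2*q^5 - 19*q^4 + 9*q^3 + 42*q^2 + 18*q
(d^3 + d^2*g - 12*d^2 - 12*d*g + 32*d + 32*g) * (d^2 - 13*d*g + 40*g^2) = d^5 - 12*d^4*g - 12*d^4 + 27*d^3*g^2 + 144*d^3*g + 32*d^3 + 40*d^2*g^3 - 324*d^2*g^2 - 384*d^2*g - 480*d*g^3 + 864*d*g^2 + 1280*g^3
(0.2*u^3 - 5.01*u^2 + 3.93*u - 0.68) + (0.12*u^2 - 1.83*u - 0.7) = 0.2*u^3 - 4.89*u^2 + 2.1*u - 1.38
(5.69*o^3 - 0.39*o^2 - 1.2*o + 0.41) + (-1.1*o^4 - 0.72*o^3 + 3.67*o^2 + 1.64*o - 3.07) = -1.1*o^4 + 4.97*o^3 + 3.28*o^2 + 0.44*o - 2.66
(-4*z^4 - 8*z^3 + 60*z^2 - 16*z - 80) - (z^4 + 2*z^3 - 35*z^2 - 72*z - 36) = -5*z^4 - 10*z^3 + 95*z^2 + 56*z - 44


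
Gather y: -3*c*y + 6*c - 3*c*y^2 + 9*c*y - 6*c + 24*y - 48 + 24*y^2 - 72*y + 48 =y^2*(24 - 3*c) + y*(6*c - 48)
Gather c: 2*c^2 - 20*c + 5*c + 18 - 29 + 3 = 2*c^2 - 15*c - 8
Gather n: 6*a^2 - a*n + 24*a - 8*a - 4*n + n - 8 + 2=6*a^2 + 16*a + n*(-a - 3) - 6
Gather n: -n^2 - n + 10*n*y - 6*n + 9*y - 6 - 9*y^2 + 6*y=-n^2 + n*(10*y - 7) - 9*y^2 + 15*y - 6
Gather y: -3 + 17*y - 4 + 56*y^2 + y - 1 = 56*y^2 + 18*y - 8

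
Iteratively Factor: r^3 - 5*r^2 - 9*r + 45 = (r - 5)*(r^2 - 9) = (r - 5)*(r - 3)*(r + 3)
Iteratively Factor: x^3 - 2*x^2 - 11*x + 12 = (x - 1)*(x^2 - x - 12) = (x - 4)*(x - 1)*(x + 3)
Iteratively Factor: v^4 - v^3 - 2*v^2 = (v + 1)*(v^3 - 2*v^2) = v*(v + 1)*(v^2 - 2*v) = v^2*(v + 1)*(v - 2)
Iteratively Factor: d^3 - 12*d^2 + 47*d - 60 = (d - 4)*(d^2 - 8*d + 15) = (d - 5)*(d - 4)*(d - 3)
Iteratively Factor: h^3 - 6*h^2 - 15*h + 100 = (h - 5)*(h^2 - h - 20) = (h - 5)^2*(h + 4)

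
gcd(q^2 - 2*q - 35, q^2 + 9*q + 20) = q + 5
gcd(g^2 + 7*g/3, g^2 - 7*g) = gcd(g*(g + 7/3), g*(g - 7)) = g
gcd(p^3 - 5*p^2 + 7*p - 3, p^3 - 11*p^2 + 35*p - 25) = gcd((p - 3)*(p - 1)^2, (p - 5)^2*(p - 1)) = p - 1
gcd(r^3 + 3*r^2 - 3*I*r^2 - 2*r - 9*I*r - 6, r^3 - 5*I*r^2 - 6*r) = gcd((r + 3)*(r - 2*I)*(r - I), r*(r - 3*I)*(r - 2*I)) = r - 2*I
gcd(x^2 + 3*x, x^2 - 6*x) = x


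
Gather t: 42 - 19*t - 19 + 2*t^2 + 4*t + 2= 2*t^2 - 15*t + 25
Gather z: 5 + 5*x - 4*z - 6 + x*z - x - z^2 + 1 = 4*x - z^2 + z*(x - 4)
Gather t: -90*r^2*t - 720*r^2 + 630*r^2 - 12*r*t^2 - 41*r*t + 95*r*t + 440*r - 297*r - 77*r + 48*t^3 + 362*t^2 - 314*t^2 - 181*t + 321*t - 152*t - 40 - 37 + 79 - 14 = -90*r^2 + 66*r + 48*t^3 + t^2*(48 - 12*r) + t*(-90*r^2 + 54*r - 12) - 12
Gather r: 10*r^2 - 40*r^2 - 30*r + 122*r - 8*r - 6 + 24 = -30*r^2 + 84*r + 18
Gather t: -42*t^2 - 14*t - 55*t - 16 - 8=-42*t^2 - 69*t - 24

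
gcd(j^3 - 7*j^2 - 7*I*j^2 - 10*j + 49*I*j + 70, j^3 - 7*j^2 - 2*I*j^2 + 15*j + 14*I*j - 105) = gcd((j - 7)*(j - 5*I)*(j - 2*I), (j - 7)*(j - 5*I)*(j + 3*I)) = j^2 + j*(-7 - 5*I) + 35*I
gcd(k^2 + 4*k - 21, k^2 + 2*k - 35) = k + 7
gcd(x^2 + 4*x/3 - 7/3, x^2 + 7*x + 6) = 1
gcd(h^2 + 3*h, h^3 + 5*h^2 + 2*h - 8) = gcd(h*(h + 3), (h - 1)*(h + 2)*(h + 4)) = 1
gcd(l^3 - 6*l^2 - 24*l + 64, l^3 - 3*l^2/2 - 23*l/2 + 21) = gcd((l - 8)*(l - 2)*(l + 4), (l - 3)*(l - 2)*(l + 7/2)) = l - 2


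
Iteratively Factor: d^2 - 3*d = (d)*(d - 3)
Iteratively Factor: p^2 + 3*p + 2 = (p + 1)*(p + 2)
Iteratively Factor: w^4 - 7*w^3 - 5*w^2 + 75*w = (w - 5)*(w^3 - 2*w^2 - 15*w) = w*(w - 5)*(w^2 - 2*w - 15) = w*(w - 5)^2*(w + 3)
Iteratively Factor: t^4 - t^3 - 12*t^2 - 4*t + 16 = (t - 4)*(t^3 + 3*t^2 - 4) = (t - 4)*(t + 2)*(t^2 + t - 2) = (t - 4)*(t - 1)*(t + 2)*(t + 2)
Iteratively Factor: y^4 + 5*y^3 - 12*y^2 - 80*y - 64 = (y + 4)*(y^3 + y^2 - 16*y - 16) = (y + 1)*(y + 4)*(y^2 - 16) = (y - 4)*(y + 1)*(y + 4)*(y + 4)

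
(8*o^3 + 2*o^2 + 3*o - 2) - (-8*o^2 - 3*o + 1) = 8*o^3 + 10*o^2 + 6*o - 3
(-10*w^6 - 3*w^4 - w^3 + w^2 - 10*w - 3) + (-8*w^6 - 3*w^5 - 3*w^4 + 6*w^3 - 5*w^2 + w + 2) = -18*w^6 - 3*w^5 - 6*w^4 + 5*w^3 - 4*w^2 - 9*w - 1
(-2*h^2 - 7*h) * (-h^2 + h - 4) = 2*h^4 + 5*h^3 + h^2 + 28*h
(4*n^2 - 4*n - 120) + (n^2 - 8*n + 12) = 5*n^2 - 12*n - 108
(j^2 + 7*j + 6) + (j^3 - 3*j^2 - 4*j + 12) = j^3 - 2*j^2 + 3*j + 18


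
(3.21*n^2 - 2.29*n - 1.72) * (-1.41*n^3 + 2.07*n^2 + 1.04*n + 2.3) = -4.5261*n^5 + 9.8736*n^4 + 1.0233*n^3 + 1.441*n^2 - 7.0558*n - 3.956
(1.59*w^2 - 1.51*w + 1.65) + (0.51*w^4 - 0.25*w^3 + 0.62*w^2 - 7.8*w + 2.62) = 0.51*w^4 - 0.25*w^3 + 2.21*w^2 - 9.31*w + 4.27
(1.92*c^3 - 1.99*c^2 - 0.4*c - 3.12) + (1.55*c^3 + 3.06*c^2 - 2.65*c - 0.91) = 3.47*c^3 + 1.07*c^2 - 3.05*c - 4.03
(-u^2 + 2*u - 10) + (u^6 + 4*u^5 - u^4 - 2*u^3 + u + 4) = u^6 + 4*u^5 - u^4 - 2*u^3 - u^2 + 3*u - 6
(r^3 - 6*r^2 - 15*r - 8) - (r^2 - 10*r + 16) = r^3 - 7*r^2 - 5*r - 24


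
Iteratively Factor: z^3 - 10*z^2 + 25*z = (z - 5)*(z^2 - 5*z) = (z - 5)^2*(z)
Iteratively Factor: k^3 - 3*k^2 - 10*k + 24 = (k - 2)*(k^2 - k - 12) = (k - 4)*(k - 2)*(k + 3)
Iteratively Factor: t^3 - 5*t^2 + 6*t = (t)*(t^2 - 5*t + 6) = t*(t - 3)*(t - 2)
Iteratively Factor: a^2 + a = (a + 1)*(a)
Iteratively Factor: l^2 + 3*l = (l)*(l + 3)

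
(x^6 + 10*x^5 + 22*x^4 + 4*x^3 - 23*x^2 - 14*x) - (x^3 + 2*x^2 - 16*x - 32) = x^6 + 10*x^5 + 22*x^4 + 3*x^3 - 25*x^2 + 2*x + 32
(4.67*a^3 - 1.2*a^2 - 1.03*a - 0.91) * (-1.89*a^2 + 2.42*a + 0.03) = -8.8263*a^5 + 13.5694*a^4 - 0.8172*a^3 - 0.8087*a^2 - 2.2331*a - 0.0273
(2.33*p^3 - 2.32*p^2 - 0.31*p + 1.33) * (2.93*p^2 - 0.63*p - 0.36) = 6.8269*p^5 - 8.2655*p^4 - 0.2855*p^3 + 4.9274*p^2 - 0.7263*p - 0.4788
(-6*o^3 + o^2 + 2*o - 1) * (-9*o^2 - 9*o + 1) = 54*o^5 + 45*o^4 - 33*o^3 - 8*o^2 + 11*o - 1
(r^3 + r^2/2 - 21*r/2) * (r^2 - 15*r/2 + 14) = r^5 - 7*r^4 - r^3/4 + 343*r^2/4 - 147*r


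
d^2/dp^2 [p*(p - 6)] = 2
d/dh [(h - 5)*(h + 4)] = 2*h - 1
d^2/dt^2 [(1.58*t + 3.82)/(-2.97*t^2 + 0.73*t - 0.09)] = (-(1.58*t + 3.82)*(5.94*t - 0.73)*(11.88*t - 1.46) + (28.1556*t + 20.384)*(2.97*t^2 - 0.73*t + 0.09))/(2.97*t^2 - 0.73*t + 0.09)^3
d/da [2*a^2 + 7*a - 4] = 4*a + 7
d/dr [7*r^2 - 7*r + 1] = 14*r - 7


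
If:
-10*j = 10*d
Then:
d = -j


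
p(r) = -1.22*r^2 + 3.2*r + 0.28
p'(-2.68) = 9.74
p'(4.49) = -7.76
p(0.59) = 1.74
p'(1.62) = -0.75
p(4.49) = -9.95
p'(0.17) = 2.79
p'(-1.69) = 7.32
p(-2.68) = -17.06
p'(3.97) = -6.49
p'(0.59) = 1.76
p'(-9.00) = 25.16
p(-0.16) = -0.26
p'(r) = 3.2 - 2.44*r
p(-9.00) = -127.34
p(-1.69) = -8.61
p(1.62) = 2.26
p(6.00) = -24.44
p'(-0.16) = 3.59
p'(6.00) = -11.44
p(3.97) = -6.24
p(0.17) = 0.79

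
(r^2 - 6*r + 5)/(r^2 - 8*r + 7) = (r - 5)/(r - 7)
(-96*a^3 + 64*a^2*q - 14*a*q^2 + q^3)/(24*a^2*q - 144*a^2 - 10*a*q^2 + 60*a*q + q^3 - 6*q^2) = (-4*a + q)/(q - 6)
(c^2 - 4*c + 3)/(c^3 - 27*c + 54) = (c - 1)/(c^2 + 3*c - 18)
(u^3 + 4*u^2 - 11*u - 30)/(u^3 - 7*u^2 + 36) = (u + 5)/(u - 6)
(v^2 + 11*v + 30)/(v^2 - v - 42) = (v + 5)/(v - 7)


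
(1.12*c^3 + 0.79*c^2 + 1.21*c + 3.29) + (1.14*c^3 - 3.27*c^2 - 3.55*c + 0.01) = 2.26*c^3 - 2.48*c^2 - 2.34*c + 3.3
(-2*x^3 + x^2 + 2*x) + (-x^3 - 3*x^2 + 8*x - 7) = -3*x^3 - 2*x^2 + 10*x - 7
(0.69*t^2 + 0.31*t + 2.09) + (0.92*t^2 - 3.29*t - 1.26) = 1.61*t^2 - 2.98*t + 0.83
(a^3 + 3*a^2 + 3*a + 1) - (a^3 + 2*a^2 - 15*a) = a^2 + 18*a + 1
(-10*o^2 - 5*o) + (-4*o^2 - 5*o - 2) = -14*o^2 - 10*o - 2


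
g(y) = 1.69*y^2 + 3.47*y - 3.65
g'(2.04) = 10.37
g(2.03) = 10.36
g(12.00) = 281.35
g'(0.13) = 3.91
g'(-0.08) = 3.20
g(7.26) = 110.62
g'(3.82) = 16.38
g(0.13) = -3.17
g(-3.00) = 1.15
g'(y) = 3.38*y + 3.47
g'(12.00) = 44.03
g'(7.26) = 28.01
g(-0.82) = -5.36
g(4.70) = 49.99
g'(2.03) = 10.33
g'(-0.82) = 0.70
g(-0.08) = -3.92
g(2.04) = 10.46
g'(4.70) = 19.36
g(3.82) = 34.27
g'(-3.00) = -6.67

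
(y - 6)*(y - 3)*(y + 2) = y^3 - 7*y^2 + 36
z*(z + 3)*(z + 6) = z^3 + 9*z^2 + 18*z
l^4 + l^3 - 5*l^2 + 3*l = l*(l - 1)^2*(l + 3)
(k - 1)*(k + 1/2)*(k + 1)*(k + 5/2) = k^4 + 3*k^3 + k^2/4 - 3*k - 5/4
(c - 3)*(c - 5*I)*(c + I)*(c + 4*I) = c^4 - 3*c^3 + 21*c^2 - 63*c + 20*I*c - 60*I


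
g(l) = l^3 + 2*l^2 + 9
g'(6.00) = 132.00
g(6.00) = 297.00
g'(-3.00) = 15.00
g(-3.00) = 0.00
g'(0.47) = 2.54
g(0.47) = 9.55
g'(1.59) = 13.94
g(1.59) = 18.08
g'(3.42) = 48.77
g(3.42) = 72.39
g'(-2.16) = 5.36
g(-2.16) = 8.25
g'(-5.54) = 69.91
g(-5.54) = -99.65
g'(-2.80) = 12.32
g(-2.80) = 2.73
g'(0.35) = 1.77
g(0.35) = 9.29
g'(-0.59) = -1.32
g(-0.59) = 9.49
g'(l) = 3*l^2 + 4*l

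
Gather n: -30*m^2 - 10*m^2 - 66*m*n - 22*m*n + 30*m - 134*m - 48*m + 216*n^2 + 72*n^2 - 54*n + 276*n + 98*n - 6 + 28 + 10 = -40*m^2 - 152*m + 288*n^2 + n*(320 - 88*m) + 32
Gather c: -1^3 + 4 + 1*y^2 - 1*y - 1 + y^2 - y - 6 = 2*y^2 - 2*y - 4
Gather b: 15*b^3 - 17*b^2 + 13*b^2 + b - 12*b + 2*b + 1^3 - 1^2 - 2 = 15*b^3 - 4*b^2 - 9*b - 2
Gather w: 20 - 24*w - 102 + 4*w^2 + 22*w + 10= 4*w^2 - 2*w - 72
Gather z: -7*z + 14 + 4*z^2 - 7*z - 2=4*z^2 - 14*z + 12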